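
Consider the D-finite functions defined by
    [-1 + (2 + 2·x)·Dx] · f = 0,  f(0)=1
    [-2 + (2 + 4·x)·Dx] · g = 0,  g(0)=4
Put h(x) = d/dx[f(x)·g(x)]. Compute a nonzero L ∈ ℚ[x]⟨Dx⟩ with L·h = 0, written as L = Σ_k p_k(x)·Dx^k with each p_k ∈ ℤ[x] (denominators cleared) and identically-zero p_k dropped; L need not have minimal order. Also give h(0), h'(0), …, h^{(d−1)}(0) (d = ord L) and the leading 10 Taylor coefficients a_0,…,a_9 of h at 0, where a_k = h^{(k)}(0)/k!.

L = -1 + (-6 - 26·x - 36·x^2 - 16·x^3)·Dx  (order 1).
h: a_k = 6, -1, 9/4, -37/8, 585/64, -2271/128, 17493/512, -67181/1024, 2063529/16384, -7931195/32768, …
ICs: h(0) = 6.

f: a_k = 1, 1/2, -1/8, 1/16, -5/128, 7/256, -21/1024, 33/2048, -429/32768, 715/65536, …
g: a_k = 4, 4, -2, 2, -5/2, 7/2, -21/4, 33/4, -429/32, 715/32, …
f·g: L₀ = L_f ⊗_s L_g, ord ≤ 1·1.
Derive L from L₀ (diff closure).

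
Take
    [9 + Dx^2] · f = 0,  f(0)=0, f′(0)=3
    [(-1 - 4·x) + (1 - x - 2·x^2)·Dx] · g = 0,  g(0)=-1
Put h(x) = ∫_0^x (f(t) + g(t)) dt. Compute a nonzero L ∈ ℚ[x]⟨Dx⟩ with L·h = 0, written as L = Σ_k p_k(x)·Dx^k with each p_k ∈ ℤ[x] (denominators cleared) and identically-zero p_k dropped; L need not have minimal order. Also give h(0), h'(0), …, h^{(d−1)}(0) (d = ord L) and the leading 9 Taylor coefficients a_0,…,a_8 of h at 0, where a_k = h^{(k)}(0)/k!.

f: a_k = 0, 3, 0, -9/2, 0, 81/40, 0, -243/560, 0, …
g: a_k = -1, -1, -3, -5, -11, -21, -43, -85, -171, …
Weyl lclm of L_f,L_g ⇒ L₀ (ord ≤ 3).
h=∫₀ˣh₀: take L = L₀·Dx.
L = (-117 - 486·x - 135·x^2 - 360·x^3 - 540·x^4 - 432·x^5)·Dx + (45 - 63·x - 81·x^2 + 153·x^3 + 18·x^4 - 324·x^5 - 216·x^6)·Dx^2 + (-13 - 54·x - 15·x^2 - 40·x^3 - 60·x^4 - 48·x^5)·Dx^3 + (5 - 7·x - 9·x^2 + 17·x^3 + 2·x^4 - 36·x^5 - 24·x^6)·Dx^4  (order 4).
h: a_k = 0, -1, 1, -1, -19/8, -11/5, -253/80, -43/7, -47843/4480, …
ICs: h(0) = 0, h′(0) = -1, h′′(0) = 2, h′′′(0) = -6.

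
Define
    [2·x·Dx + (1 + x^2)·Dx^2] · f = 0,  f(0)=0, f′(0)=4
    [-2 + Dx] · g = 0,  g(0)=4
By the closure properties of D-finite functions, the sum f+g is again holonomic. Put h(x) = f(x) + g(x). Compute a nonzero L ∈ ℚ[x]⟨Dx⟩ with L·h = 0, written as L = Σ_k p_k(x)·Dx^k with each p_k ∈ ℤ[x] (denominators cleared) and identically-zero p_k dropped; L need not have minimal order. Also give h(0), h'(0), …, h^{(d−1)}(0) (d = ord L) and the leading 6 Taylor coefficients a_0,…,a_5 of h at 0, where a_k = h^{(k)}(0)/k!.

f: a_k = 0, 4, 0, -4/3, 0, 4/5, …
g: a_k = 4, 8, 8, 16/3, 8/3, 16/15, …
h₀=f+g: left-lcm gives L₀, ord ≤ 3.
L = (2 - 4·x - 6·x^2 - 4·x^3)·Dx + (-3 - x^2 - 2·x^4)·Dx^2 + (1 + x + 2·x^2 + x^3 + x^4)·Dx^3  (order 3).
h: a_k = 4, 12, 8, 4, 8/3, 28/15, …
ICs: h(0) = 4, h′(0) = 12, h′′(0) = 16.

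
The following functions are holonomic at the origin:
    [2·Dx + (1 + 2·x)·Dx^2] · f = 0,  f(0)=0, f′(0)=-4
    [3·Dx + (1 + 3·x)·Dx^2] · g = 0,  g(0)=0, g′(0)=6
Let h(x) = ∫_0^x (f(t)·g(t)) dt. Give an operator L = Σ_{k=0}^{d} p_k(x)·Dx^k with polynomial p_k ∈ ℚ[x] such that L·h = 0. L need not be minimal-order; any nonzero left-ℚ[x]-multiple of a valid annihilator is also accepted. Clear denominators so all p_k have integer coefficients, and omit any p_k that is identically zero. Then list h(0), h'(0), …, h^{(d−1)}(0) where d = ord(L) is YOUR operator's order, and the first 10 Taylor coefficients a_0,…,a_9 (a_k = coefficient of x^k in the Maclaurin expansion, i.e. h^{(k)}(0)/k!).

f: a_k = 0, -4, 4, -16/3, 8, -64/5, 64/3, -256/7, 64, -1024/9, …
g: a_k = 0, 6, -9, 18, -81/2, 486/5, -243, 4374/7, -6561/4, 4374, …
Product ⇒ symmetric product L₀, ord ≤ 4.
Integrate: L := L₀·Dx.
L = (156 + 720·x + 864·x^2)·Dx^2 + (310 + 2244·x + 5400·x^2 + 4320·x^3)·Dx^3 + (88 + 860·x + 3132·x^2 + 5040·x^3 + 3024·x^4)·Dx^4 + (5 + 62·x + 305·x^2 + 744·x^3 + 900·x^4 + 432·x^5)·Dx^5  (order 5).
h: a_k = 0, 0, 0, -8, 15, -28, 55, -3978/35, 491/2, -19272/35, …
ICs: h(0) = 0, h′(0) = 0, h′′(0) = 0, h′′′(0) = -48, h′′′′(0) = 360.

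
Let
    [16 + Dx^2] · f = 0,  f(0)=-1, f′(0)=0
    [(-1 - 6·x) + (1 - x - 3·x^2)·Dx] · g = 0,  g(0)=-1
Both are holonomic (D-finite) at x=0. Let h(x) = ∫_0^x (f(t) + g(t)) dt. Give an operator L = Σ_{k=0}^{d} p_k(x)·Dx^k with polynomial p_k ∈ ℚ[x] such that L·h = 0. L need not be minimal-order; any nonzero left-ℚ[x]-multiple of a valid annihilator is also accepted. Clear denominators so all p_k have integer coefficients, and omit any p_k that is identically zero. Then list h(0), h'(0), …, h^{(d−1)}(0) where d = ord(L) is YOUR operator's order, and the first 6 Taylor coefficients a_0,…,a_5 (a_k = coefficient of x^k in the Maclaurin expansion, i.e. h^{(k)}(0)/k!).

L = (-464 - 2816·x - 416·x^2 - 2112·x^3 - 5760·x^4 - 6912·x^5)·Dx + (192 - 304·x - 672·x^2 + 1312·x^3 + 1008·x^4 - 3456·x^5 - 3456·x^6)·Dx^2 + (-29 - 176·x - 26·x^2 - 132·x^3 - 360·x^4 - 432·x^5)·Dx^3 + (12 - 19·x - 42·x^2 + 82·x^3 + 63·x^4 - 216·x^5 - 216·x^6)·Dx^4  (order 4).
h: a_k = 0, -2, -1/2, 4/3, -7/4, -89/15, …
ICs: h(0) = 0, h′(0) = -2, h′′(0) = -1, h′′′(0) = 8.

f: a_k = -1, 0, 8, 0, -32/3, 0, …
g: a_k = -1, -1, -4, -7, -19, -40, …
h₀=f+g: left-lcm gives L₀, ord ≤ 3.
h=∫₀ˣh₀: take L = L₀·Dx.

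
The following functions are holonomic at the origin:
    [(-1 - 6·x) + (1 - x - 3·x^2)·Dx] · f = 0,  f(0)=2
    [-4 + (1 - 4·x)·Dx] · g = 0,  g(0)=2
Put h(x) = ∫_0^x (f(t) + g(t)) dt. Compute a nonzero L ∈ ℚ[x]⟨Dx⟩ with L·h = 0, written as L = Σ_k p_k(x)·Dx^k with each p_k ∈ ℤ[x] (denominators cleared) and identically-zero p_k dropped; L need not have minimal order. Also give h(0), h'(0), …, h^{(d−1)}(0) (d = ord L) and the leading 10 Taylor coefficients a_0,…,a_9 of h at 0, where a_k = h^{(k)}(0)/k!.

L = (-72·x + 72·x^2 - 96·x^3)·Dx + (8 - 6·x - 66·x^2 + 112·x^3 - 192·x^4)·Dx^2 + (-1 + 7·x - 15·x^2 + 10·x^3 + 20·x^4 - 48·x^5)·Dx^3  (order 3).
h: a_k = 0, 4, 5, 40/3, 71/2, 110, 1064/3, 1198, 16601/4, 132088/9, …
ICs: h(0) = 0, h′(0) = 4, h′′(0) = 10.

f: a_k = 2, 2, 8, 14, 38, 80, 194, 434, 1016, 2318, …
g: a_k = 2, 8, 32, 128, 512, 2048, 8192, 32768, 131072, 524288, …
Sum ⇒ L₀ = lclm(L_f,L_g) in ℚ(x)⟨Dx⟩.
h=∫₀ˣh₀: take L = L₀·Dx.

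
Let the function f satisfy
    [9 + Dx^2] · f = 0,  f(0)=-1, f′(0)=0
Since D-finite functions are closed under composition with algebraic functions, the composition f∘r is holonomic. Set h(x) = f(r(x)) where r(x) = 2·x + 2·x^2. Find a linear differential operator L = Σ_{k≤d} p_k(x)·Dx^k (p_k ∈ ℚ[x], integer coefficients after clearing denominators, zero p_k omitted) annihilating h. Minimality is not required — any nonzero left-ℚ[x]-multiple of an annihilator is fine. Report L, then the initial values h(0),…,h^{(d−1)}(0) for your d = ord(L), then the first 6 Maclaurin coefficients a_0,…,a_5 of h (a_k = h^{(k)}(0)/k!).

L = (36 + 216·x + 432·x^2 + 288·x^3) - 2·Dx + (1 + 2·x)·Dx^2  (order 2).
h: a_k = -1, 0, 18, 36, -36, -216, …
ICs: h(0) = -1, h′(0) = 0.

f: a_k = -1, 0, 9/2, 0, -27/8, 0, …
f∘r: x↦r, Dx↦Dx/r' in L_f ⇒ L₀.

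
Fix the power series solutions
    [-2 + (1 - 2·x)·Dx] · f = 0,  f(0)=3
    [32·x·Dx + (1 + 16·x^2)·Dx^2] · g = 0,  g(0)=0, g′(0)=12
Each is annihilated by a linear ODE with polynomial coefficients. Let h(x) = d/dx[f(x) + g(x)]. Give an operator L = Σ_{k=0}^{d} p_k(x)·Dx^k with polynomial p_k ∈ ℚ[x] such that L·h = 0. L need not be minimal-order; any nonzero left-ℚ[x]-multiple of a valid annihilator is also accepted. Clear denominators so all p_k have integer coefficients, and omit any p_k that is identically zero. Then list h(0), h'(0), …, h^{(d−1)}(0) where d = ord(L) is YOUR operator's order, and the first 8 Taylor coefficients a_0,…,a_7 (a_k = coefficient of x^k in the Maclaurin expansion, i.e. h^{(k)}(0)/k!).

L = (-32 + 256·x + 1536·x^2) + (14 - 32·x - 160·x^2 + 1536·x^3)·Dx + (-1 - 6·x - 96·x^3 + 256·x^4)·Dx^2  (order 2).
h: a_k = 18, 24, -120, 192, 3552, 1152, -46464, 6144, …
ICs: h(0) = 18, h′(0) = 24.

f: a_k = 3, 6, 12, 24, 48, 96, 192, 384, …
g: a_k = 0, 12, 0, -64, 0, 3072/5, 0, -49152/7, …
f+g: L₀ = lclm(L_f,L_g), ord ≤ 1+2.
Differentiate: ansatz ord ≤ ord L₀ ⇒ L.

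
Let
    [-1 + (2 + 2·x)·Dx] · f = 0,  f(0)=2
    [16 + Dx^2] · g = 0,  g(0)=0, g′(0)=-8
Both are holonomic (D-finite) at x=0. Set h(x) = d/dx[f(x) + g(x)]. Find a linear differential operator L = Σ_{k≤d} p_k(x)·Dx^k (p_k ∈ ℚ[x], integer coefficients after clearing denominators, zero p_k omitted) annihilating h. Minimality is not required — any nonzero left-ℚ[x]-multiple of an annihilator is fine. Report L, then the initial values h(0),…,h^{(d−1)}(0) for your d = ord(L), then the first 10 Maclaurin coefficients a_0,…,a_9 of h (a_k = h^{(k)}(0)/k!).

L = (-1264 - 2048·x - 1024·x^2) + (-2144 - 6240·x - 6144·x^2 - 2048·x^3)·Dx + (-79 - 128·x - 64·x^2)·Dx^2 + (-134 - 390·x - 384·x^2 - 128·x^3)·Dx^3  (order 3).
h: a_k = -7, -1/2, 515/8, -5/16, -32663/384, -63/256, 2107547/46080, -429/2048, -132190703/10321920, -12155/65536, …
ICs: h(0) = -7, h′(0) = -1/2, h′′(0) = 515/4.

f: a_k = 2, 1, -1/4, 1/8, -5/64, 7/128, -21/512, 33/1024, -429/16384, 715/32768, …
g: a_k = 0, -8, 0, 64/3, 0, -256/15, 0, 2048/315, 0, -4096/2835, …
L₀ := lclm(L_f,L_g); ord L₀ ≤ 1+2.
h₀' ⇒ L via d/dx closure of L₀.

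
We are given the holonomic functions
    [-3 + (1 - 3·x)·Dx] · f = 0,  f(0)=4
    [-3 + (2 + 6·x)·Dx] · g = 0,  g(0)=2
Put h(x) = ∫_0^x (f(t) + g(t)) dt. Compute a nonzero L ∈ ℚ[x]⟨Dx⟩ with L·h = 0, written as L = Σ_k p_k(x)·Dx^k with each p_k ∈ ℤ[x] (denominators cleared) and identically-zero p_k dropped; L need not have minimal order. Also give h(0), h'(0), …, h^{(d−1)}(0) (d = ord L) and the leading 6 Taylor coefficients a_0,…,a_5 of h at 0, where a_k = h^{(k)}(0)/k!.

f: a_k = 4, 12, 36, 108, 324, 972, …
g: a_k = 2, 3, -9/4, 27/8, -405/64, 1701/128, …
h₀=f+g: left-lcm gives L₀, ord ≤ 2.
h=∫h₀ ⇒ L = L₀·Dx.
L = (-45 - 81·x)·Dx + (27 + 126·x + 243·x^2)·Dx^2 + (-2 - 18·x + 18·x^2 + 162·x^3)·Dx^3  (order 3).
h: a_k = 0, 6, 15/2, 45/4, 891/32, 20331/320, …
ICs: h(0) = 0, h′(0) = 6, h′′(0) = 15.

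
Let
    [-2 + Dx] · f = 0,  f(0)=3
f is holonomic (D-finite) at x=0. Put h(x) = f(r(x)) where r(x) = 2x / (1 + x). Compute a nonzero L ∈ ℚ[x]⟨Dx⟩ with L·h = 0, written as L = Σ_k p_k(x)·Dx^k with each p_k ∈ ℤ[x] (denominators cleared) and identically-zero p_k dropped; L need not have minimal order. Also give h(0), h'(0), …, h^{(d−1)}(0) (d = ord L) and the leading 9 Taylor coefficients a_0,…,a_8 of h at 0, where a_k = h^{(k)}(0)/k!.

L = -4 + (1 + 2·x + x^2)·Dx  (order 1).
h: a_k = 3, 12, 12, -4, -4, 28/5, -44/15, -68/105, 316/105, …
ICs: h(0) = 3.

f: a_k = 3, 6, 6, 4, 2, 4/5, 4/15, 8/105, 2/105, …
L₀ from L_f via x↦r, Dx↦r'^{-1}Dx.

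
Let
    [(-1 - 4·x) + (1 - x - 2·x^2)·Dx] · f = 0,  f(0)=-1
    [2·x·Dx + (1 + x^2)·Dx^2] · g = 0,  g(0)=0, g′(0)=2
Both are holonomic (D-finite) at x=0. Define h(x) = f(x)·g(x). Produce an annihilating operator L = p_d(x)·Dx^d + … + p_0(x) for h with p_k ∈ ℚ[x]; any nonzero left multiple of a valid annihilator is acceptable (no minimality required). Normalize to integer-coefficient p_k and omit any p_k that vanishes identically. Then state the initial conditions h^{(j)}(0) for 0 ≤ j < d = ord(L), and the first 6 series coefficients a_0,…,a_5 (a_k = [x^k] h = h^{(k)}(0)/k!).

L = (4 + 2·x + 12·x^2) + (2 + 6·x + 4·x^2 + 12·x^3)·Dx + (-1 + x + x^2 + x^3 + 2·x^4)·Dx^2  (order 2).
h: a_k = 0, -2, -2, -16/3, -28/3, -102/5, …
ICs: h(0) = 0, h′(0) = -2.

f: a_k = -1, -1, -3, -5, -11, -21, …
g: a_k = 0, 2, 0, -2/3, 0, 2/5, …
L₀ := L_f ⊗_s L_g (sym. prod.), ord ≤ 2.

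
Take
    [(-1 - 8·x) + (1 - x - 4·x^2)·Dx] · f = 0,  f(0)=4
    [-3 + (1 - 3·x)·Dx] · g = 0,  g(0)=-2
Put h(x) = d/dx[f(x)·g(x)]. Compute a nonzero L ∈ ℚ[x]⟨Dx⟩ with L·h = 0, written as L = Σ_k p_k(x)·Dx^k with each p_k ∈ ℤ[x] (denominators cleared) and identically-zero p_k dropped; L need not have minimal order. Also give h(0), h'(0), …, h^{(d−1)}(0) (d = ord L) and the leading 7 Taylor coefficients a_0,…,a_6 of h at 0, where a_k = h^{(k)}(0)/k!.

f: a_k = 4, 4, 20, 36, 116, 260, 724, …
g: a_k = -2, -6, -18, -54, -162, -486, -1458, …
f·g: L₀ = L_f ⊗_s L_g, ord ≤ 1·1.
Differentiate: ansatz ord ≤ ord L₀ ⇒ L.
L = (17 - 24·x - 141·x^2 - 96·x^3 + 864·x^4) + (-2 + 7·x + 24·x^2 - 95·x^3 - 30·x^4 + 216·x^5)·Dx  (order 1).
h: a_k = -32, -272, -1440, -6688, -27680, -108336, -403872, …
ICs: h(0) = -32.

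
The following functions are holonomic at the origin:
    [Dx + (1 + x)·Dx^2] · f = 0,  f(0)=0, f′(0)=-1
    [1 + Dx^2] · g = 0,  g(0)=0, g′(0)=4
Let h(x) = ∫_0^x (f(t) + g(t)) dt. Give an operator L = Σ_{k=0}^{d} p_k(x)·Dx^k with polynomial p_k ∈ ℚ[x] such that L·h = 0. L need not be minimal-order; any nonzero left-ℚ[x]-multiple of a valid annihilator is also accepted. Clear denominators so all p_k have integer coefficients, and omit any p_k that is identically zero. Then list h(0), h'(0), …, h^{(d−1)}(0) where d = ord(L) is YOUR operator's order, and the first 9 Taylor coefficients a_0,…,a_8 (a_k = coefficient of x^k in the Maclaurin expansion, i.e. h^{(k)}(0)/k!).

L = (7 + 2·x + x^2)·Dx^2 + (3 + 5·x + 3·x^2 + x^3)·Dx^3 + (7 + 2·x + x^2)·Dx^4 + (3 + 5·x + 3·x^2 + x^3)·Dx^5  (order 5).
h: a_k = 0, 0, 3/2, 1/6, -1/4, 1/20, -1/36, 1/42, -181/10080, …
ICs: h(0) = 0, h′(0) = 0, h′′(0) = 3, h′′′(0) = 1, h′′′′(0) = -6.

f: a_k = 0, -1, 1/2, -1/3, 1/4, -1/5, 1/6, -1/7, 1/8, …
g: a_k = 0, 4, 0, -2/3, 0, 1/30, 0, -1/1260, 0, …
Weyl lclm of L_f,L_g ⇒ L₀ (ord ≤ 4).
Integrate: L := L₀·Dx.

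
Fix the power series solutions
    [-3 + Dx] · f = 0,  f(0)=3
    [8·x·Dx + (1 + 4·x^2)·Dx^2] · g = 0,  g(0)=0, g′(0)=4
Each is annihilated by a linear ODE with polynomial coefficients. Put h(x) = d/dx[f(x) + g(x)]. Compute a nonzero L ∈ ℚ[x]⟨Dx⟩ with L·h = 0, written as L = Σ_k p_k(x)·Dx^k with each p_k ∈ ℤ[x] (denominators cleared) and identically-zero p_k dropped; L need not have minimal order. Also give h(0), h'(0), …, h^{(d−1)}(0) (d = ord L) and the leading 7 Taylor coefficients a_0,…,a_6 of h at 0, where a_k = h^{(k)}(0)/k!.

L = (24 - 72·x - 288·x^2 - 288·x^3) + (-17 + 24·x^2 - 144·x^4)·Dx + (3 + 8·x + 24·x^2 + 32·x^3 + 48·x^4)·Dx^2  (order 2).
h: a_k = 13, 27, 49/2, 81/2, 755/8, 729/40, -19751/80, …
ICs: h(0) = 13, h′(0) = 27.

f: a_k = 3, 9, 27/2, 27/2, 81/8, 243/40, 243/80, …
g: a_k = 0, 4, 0, -16/3, 0, 64/5, 0, …
Weyl lclm of L_f,L_g ⇒ L₀ (ord ≤ 3).
h₀' ⇒ L via d/dx closure of L₀.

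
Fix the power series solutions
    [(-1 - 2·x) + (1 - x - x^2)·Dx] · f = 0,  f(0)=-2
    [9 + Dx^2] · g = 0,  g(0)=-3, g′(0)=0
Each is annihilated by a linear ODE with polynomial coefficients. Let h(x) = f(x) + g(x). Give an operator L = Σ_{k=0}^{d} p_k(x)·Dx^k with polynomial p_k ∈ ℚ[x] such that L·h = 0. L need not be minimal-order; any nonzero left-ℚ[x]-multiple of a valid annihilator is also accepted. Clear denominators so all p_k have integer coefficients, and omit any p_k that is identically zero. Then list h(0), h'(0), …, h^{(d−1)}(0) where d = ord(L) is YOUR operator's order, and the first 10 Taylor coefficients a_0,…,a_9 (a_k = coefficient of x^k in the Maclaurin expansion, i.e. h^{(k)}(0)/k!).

f: a_k = -2, -2, -4, -6, -10, -16, -26, -42, -68, -110, …
g: a_k = -3, 0, 27/2, 0, -81/8, 0, 243/80, 0, -2187/4480, 0, …
L₀ := lclm(L_f,L_g); ord L₀ ≤ 1+2.
L = (243 + 432·x - 81·x^2 + 216·x^3 + 405·x^4 + 162·x^5) + (-117 + 225·x + 36·x^2 - 297·x^3 + 54·x^4 + 243·x^5 + 81·x^6)·Dx + (27 + 48·x - 9·x^2 + 24·x^3 + 45·x^4 + 18·x^5)·Dx^2 + (-13 + 25·x + 4·x^2 - 33·x^3 + 6·x^4 + 27·x^5 + 9·x^6)·Dx^3  (order 3).
h: a_k = -5, -2, 19/2, -6, -161/8, -16, -1837/80, -42, -306827/4480, -110, …
ICs: h(0) = -5, h′(0) = -2, h′′(0) = 19.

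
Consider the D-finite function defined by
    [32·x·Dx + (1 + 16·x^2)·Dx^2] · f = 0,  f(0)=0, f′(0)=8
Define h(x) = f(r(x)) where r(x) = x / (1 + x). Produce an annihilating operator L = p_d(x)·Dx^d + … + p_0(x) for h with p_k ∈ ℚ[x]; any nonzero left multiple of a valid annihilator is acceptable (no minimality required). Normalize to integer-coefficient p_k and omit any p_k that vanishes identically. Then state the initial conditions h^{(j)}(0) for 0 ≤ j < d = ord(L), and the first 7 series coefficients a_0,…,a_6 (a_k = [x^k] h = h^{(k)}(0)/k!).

f: a_k = 0, 8, 0, -128/3, 0, 2048/5, 0, …
f∘r: x↦r, Dx↦Dx/r' in L_f ⇒ L₀.
L = (2 + 34·x)·Dx + (1 + 2·x + 17·x^2)·Dx^2  (order 2).
h: a_k = 0, 8, -8, -104/3, 120, 808/5, -4888/3, …
ICs: h(0) = 0, h′(0) = 8.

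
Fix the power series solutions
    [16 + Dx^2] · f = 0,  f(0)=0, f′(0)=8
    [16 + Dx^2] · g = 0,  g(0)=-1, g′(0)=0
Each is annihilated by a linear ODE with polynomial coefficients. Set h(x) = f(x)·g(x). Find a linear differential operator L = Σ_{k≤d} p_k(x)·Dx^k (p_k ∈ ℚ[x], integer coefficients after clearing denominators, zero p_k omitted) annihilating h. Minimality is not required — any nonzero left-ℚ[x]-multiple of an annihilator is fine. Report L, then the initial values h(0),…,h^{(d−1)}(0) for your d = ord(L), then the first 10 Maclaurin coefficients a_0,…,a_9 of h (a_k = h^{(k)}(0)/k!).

L = 64·Dx + Dx^3  (order 3).
h: a_k = 0, -8, 0, 256/3, 0, -4096/15, 0, 131072/315, 0, -1048576/2835, …
ICs: h(0) = 0, h′(0) = -8, h′′(0) = 0.

f: a_k = 0, 8, 0, -64/3, 0, 256/15, 0, -2048/315, 0, 4096/2835, …
g: a_k = -1, 0, 8, 0, -32/3, 0, 256/45, 0, -512/315, 0, …
Sym-product of L_f,L_g gives L₀ (≤ ord 4).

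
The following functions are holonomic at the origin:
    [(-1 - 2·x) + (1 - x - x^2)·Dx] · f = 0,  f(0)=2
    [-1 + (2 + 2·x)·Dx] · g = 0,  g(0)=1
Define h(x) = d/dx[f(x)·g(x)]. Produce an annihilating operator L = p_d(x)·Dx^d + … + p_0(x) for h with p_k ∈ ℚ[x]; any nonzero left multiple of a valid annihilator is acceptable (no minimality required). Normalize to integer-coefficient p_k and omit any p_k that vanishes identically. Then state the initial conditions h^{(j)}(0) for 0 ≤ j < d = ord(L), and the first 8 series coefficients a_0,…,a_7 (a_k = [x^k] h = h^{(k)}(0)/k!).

f: a_k = 2, 2, 4, 6, 10, 16, 26, 42, …
g: a_k = 1, 1/2, -1/8, 1/16, -5/128, 7/256, -21/1024, 33/2048, …
h₀=f·g: eliminate ⇒ L₀, order ≤ 1·1.
h=h₀': d/dx-closure on L₀ ⇒ L.
L = (19 + 66·x + 81·x^2 + 50·x^3 + 15·x^4) + (-6 - 10·x + 6·x^2 + 26·x^3 + 22·x^4 + 6·x^5)·Dx  (order 1).
h: a_k = 3, 19/2, 189/8, 803/16, 13105/128, 50661/256, 383425/1024, 1416355/2048, …
ICs: h(0) = 3.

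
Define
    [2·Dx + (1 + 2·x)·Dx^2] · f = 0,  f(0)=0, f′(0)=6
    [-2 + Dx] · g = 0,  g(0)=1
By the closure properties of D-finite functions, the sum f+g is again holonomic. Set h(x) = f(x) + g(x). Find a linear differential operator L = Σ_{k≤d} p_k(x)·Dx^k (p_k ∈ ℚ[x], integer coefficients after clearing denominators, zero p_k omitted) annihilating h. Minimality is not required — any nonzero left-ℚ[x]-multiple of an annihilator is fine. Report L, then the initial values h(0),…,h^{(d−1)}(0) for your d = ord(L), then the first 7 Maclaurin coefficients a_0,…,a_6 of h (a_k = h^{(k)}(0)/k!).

f: a_k = 0, 6, -6, 8, -12, 96/5, -32, …
g: a_k = 1, 2, 2, 4/3, 2/3, 4/15, 4/45, …
h₀=f+g: left-lcm gives L₀, ord ≤ 3.
L = (-6 - 4·x)·Dx + (1 - 4·x - 4·x^2)·Dx^2 + (1 + 3·x + 2·x^2)·Dx^3  (order 3).
h: a_k = 1, 8, -4, 28/3, -34/3, 292/15, -1436/45, …
ICs: h(0) = 1, h′(0) = 8, h′′(0) = -8.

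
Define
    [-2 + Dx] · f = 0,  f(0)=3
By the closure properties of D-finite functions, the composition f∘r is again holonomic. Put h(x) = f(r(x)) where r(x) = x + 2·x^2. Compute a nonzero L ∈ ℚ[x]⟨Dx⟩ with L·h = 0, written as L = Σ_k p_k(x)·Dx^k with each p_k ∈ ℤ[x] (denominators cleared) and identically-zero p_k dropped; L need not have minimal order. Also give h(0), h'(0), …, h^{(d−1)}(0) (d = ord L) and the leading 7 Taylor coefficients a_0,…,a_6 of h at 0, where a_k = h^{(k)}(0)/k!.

f: a_k = 3, 6, 6, 4, 2, 4/5, 4/15, …
Change of var in L_f (x↦r) gives L₀.
L = (-2 - 8·x) + Dx  (order 1).
h: a_k = 3, 6, 18, 28, 50, 324/5, 1324/15, …
ICs: h(0) = 3.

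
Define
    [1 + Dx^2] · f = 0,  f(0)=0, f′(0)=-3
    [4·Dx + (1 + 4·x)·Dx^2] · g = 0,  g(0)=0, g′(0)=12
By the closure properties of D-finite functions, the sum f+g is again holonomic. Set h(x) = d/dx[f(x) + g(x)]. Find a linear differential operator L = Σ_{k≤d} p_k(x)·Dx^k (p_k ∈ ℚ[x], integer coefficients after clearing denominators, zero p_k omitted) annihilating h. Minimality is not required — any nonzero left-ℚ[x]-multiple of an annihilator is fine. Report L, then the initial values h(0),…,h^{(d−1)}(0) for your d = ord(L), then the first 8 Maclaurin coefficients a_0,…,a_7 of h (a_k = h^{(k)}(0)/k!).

f: a_k = 0, -3, 0, 1/2, 0, -1/40, 0, 1/1680, …
g: a_k = 0, 12, -24, 64, -192, 3072/5, -2048, 49152/7, …
h₀=f+g: left-lcm gives L₀, ord ≤ 4.
Derive L from L₀ (diff closure).
L = (388 + 32·x + 64·x^2) + (33 + 140·x + 48·x^2 + 64·x^3)·Dx + (388 + 32·x + 64·x^2)·Dx^2 + (33 + 140·x + 48·x^2 + 64·x^3)·Dx^3  (order 3).
h: a_k = 9, -48, 387/2, -768, 24575/8, -12288, 11796481/240, -196608, …
ICs: h(0) = 9, h′(0) = -48, h′′(0) = 387.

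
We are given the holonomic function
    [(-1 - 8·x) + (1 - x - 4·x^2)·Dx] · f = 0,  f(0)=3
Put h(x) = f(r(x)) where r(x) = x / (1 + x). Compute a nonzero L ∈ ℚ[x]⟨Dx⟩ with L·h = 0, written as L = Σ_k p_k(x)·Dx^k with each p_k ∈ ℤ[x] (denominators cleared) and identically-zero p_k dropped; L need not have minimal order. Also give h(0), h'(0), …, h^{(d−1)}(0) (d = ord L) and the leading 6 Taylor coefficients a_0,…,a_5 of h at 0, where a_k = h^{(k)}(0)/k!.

L = (1 + 9·x) + (-1 - 2·x + 3·x^2 + 4·x^3)·Dx  (order 1).
h: a_k = 3, 3, 12, 0, 48, -48, …
ICs: h(0) = 3.

f: a_k = 3, 3, 15, 27, 87, 195, …
L₀ from L_f via x↦r, Dx↦r'^{-1}Dx.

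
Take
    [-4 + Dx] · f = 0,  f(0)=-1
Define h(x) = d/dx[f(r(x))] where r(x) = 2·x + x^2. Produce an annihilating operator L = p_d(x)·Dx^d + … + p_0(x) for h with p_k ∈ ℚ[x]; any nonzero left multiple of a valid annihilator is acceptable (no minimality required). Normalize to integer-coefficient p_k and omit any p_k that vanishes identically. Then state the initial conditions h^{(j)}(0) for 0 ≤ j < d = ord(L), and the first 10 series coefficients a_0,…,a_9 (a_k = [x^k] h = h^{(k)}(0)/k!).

L = (9 + 16·x + 8·x^2) + (-1 - x)·Dx  (order 1).
h: a_k = -8, -72, -352, -3680/3, -3392, -118208/15, -717056/45, -3015424/105, -2956544/63, -199678208/2835, …
ICs: h(0) = -8.

f: a_k = -1, -4, -8, -32/3, -32/3, -128/15, -256/45, -1024/315, -512/315, -2048/2835, …
Substitute x→r, Dx→(1/r')Dx; clear ⇒ L₀.
Derive L from L₀ (diff closure).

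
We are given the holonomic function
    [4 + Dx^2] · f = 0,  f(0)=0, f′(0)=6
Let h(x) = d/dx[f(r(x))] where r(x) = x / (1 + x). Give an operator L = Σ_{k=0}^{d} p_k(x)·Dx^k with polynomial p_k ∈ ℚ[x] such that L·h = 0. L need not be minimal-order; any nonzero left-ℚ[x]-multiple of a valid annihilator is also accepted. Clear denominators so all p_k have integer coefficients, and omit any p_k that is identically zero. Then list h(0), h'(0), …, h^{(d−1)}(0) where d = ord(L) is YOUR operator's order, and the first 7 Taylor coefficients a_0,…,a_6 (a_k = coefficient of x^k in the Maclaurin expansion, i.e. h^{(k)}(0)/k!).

f: a_k = 0, 6, 0, -4, 0, 4/5, 0, …
Change of var in L_f (x↦r) gives L₀.
Differentiate: ansatz ord ≤ ord L₀ ⇒ L.
L = (10 + 12·x + 6·x^2) + (6 + 18·x + 18·x^2 + 6·x^3)·Dx + (1 + 4·x + 6·x^2 + 4·x^3 + x^4)·Dx^2  (order 2).
h: a_k = 6, -12, 6, 24, -86, 180, -4418/15, …
ICs: h(0) = 6, h′(0) = -12.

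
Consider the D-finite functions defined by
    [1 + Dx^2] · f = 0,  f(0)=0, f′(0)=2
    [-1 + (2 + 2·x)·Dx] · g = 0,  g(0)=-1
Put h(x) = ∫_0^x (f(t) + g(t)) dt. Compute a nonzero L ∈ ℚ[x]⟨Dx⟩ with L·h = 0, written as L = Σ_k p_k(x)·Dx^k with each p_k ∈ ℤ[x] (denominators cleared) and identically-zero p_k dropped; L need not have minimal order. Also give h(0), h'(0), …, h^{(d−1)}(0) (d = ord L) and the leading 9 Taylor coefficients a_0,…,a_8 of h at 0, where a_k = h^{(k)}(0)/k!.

L = (-7 - 8·x - 4·x^2)·Dx + (6 + 22·x + 24·x^2 + 8·x^3)·Dx^2 + (-7 - 8·x - 4·x^2)·Dx^3 + (6 + 22·x + 24·x^2 + 8·x^3)·Dx^4  (order 4).
h: a_k = 0, -1, 3/4, 1/24, -19/192, 1/128, -41/23040, 3/1024, -10651/5160960, …
ICs: h(0) = 0, h′(0) = -1, h′′(0) = 3/2, h′′′(0) = 1/4.

f: a_k = 0, 2, 0, -1/3, 0, 1/60, 0, -1/2520, 0, …
g: a_k = -1, -1/2, 1/8, -1/16, 5/128, -7/256, 21/1024, -33/2048, 429/32768, …
f+g: L₀ = lclm(L_f,L_g), ord ≤ 2+1.
h=∫h₀ ⇒ L = L₀·Dx.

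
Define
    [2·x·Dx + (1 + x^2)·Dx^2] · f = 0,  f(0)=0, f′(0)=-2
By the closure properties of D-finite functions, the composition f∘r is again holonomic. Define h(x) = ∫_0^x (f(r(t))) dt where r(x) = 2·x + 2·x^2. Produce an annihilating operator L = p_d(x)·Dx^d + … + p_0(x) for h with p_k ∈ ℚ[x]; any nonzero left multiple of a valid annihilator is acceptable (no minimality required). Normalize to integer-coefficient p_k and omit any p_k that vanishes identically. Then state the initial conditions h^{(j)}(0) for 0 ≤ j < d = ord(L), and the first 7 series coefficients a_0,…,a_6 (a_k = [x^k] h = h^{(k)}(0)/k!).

L = (-2 + 8·x + 32·x^2 + 48·x^3 + 24·x^4)·Dx^2 + (1 + 2·x + 4·x^2 + 16·x^3 + 20·x^4 + 8·x^5)·Dx^3  (order 3).
h: a_k = 0, 0, -2, -4/3, 4/3, 16/5, 8/15, …
ICs: h(0) = 0, h′(0) = 0, h′′(0) = -4.

f: a_k = 0, -2, 0, 2/3, 0, -2/5, 0, …
Change of var in L_f (x↦r) gives L₀.
h=∫₀ˣh₀: take L = L₀·Dx.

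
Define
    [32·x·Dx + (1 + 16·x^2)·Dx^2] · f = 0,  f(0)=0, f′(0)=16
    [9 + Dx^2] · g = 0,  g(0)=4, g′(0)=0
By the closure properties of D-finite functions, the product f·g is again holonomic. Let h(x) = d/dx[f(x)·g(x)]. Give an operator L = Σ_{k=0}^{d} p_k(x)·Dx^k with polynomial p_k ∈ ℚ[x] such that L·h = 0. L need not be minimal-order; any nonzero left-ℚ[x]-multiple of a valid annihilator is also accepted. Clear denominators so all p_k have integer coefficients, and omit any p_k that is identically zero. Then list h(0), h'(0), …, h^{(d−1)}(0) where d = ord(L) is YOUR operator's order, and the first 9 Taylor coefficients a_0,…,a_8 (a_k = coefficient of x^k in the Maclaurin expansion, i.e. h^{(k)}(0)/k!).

f: a_k = 0, 16, 0, -256/3, 0, 4096/5, 0, -65536/7, 0, …
g: a_k = 4, 0, -18, 0, 27/2, 0, -81/20, 0, 729/1120, …
f·g: L₀ = L_f ⊗_s L_g, ord ≤ 2·2.
h₀' ⇒ L via d/dx closure of L₀.
L = (2922993 + 113986656·x^2 + 3239661312·x^4 + 5952061440·x^6 + 4156489728·x^8 - 7644119040·x^10 + 110075314176·x^12) + (1760832·x + 128480256·x^3 + 1888911360·x^5 + 5308416000·x^7 + 15288238080·x^9 + 48922361856·x^11)·Dx + (341202 + 13887168·x^2 + 389230080·x^4 + 940474368·x^6 + 1603141632·x^8 + 3737124864·x^10 + 24461180928·x^12)·Dx^2 + (195648·x + 14275584·x^3 + 209879040·x^5 + 589824000·x^7 + 1698693120·x^9 + 5435817984·x^11)·Dx^3 + (1825 + 135776·x^2 + 3251968·x^4 + 31014912·x^6 + 126812160·x^8 + 509607936·x^10 + 1358954496·x^12)·Dx^4  (order 4).
h: a_k = 64, 0, -1888, 0, 25144, 0, -1869404/5, 0, 81392237/14, …
ICs: h(0) = 64, h′(0) = 0, h′′(0) = -3776, h′′′(0) = 0.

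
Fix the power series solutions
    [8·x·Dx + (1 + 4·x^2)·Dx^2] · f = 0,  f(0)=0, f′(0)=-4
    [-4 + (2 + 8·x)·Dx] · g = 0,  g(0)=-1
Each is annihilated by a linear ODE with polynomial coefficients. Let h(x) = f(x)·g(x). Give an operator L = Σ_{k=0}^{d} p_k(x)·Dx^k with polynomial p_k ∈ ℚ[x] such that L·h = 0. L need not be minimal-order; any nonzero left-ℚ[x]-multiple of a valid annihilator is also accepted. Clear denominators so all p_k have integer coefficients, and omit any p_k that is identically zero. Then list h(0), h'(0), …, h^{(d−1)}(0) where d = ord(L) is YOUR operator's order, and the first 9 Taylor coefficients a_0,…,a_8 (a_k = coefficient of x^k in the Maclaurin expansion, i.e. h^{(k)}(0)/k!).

f: a_k = 0, -4, 0, 16/3, 0, -64/5, 0, 256/7, 0, …
g: a_k = -1, -2, 2, -4, 10, -28, 84, -264, 858, …
f·g: L₀ = L_f ⊗_s L_g, ord ≤ 2·1.
L = (12 - 16·x - 16·x^2) + (-4 - 8·x + 48·x^2 + 64·x^3)·Dx + (1 + 8·x + 20·x^2 + 32·x^3 + 64·x^4)·Dx^2  (order 2).
h: a_k = 0, 4, 8, -40/3, 16/3, -248/15, 1744/15, -36208/105, 92896/105, …
ICs: h(0) = 0, h′(0) = 4.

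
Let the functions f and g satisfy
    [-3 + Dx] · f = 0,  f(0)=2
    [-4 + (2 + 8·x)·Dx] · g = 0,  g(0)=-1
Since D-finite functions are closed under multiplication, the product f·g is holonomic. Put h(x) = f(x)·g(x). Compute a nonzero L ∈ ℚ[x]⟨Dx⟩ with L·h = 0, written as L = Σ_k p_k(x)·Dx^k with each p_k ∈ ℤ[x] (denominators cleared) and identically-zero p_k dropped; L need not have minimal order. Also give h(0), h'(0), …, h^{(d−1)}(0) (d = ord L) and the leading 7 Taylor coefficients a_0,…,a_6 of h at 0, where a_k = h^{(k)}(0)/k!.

f: a_k = 2, 6, 9, 9, 27/4, 81/20, 81/40, …
g: a_k = -1, -2, 2, -4, 10, -28, 84, …
h₀=f·g: eliminate ⇒ L₀, order ≤ 1·1.
L = (-5 - 12·x) + (1 + 4·x)·Dx  (order 1).
h: a_k = -2, -10, -17, -23, -43/4, -631/20, 459/8, …
ICs: h(0) = -2.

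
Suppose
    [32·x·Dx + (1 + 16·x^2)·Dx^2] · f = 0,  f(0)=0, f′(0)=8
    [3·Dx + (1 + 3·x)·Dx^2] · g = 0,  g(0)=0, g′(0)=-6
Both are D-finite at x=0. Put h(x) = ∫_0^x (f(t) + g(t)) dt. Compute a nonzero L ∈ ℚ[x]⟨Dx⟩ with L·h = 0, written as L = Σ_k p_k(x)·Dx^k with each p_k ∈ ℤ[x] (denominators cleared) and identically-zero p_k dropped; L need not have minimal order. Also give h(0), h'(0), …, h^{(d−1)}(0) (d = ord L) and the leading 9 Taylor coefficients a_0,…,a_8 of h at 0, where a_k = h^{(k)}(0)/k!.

f: a_k = 0, 8, 0, -128/3, 0, 2048/5, 0, -32768/7, 0, …
g: a_k = 0, -6, 9, -18, 81/2, -486/5, 243, -4374/7, 6561/4, …
Sum ⇒ L₀ = lclm(L_f,L_g) in ℚ(x)⟨Dx⟩.
Integrate: L := L₀·Dx.
L = (-96 - 864·x + 4608·x^2 + 4608·x^3)·Dx^2 + (-50 - 192·x + 672·x^2 + 9216·x^3 + 9216·x^4)·Dx^3 + (-3 + 23·x + 96·x^2 + 512·x^3 + 2304·x^4 + 2304·x^5)·Dx^4  (order 4).
h: a_k = 0, 0, 1, 3, -91/6, 81/10, 781/15, 243/7, -2653/4, …
ICs: h(0) = 0, h′(0) = 0, h′′(0) = 2, h′′′(0) = 18.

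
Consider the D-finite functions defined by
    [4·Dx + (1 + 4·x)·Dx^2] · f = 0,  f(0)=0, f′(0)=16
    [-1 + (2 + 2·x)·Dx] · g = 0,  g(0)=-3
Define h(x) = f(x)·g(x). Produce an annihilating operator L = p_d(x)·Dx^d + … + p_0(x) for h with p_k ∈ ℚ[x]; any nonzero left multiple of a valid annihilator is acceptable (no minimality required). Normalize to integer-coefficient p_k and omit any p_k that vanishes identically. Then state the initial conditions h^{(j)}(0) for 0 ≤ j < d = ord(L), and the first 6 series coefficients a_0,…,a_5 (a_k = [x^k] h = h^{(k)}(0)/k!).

L = (-5 + 4·x) + (12 + 12·x)·Dx + (4 + 24·x + 36·x^2 + 16·x^3)·Dx^2  (order 2).
h: a_k = 0, -48, 72, -202, 625, -81349/40, …
ICs: h(0) = 0, h′(0) = -48.

f: a_k = 0, 16, -32, 256/3, -256, 4096/5, …
g: a_k = -3, -3/2, 3/8, -3/16, 15/128, -21/256, …
Product ⇒ symmetric product L₀, ord ≤ 2.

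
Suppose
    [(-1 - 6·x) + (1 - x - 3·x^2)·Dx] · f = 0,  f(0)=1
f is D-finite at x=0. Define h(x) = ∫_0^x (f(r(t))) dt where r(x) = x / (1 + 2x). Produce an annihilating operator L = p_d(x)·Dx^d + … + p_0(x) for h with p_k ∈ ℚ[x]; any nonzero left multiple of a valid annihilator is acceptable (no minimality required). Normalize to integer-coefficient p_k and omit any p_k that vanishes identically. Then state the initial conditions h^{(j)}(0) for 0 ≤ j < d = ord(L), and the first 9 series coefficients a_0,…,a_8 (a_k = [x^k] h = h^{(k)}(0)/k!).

f: a_k = 1, 1, 4, 7, 19, 40, 97, 217, 508, …
Change of var in L_f (x↦r) gives L₀.
h=∫h₀ ⇒ L = L₀·Dx.
L = (1 + 8·x)·Dx + (-1 - 5·x - 5·x^2 + 2·x^3)·Dx^2  (order 2).
h: a_k = 0, 1, 1/2, 2/3, -5/4, 17/5, -28/3, 185/7, -611/8, …
ICs: h(0) = 0, h′(0) = 1.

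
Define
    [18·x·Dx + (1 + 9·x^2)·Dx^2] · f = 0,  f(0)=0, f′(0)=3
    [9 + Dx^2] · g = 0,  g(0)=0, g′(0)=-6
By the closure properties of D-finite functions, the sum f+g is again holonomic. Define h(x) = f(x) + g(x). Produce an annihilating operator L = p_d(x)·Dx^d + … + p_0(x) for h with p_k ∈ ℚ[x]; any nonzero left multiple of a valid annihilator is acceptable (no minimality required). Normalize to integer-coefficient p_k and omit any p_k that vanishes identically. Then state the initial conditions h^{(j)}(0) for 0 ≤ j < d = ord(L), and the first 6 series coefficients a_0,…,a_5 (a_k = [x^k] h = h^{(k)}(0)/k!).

L = (-1782·x + 20412·x^3 + 13122·x^5)·Dx + (-9 + 567·x^2 + 6561·x^4 + 6561·x^6)·Dx^2 + (-198·x + 2268·x^3 + 1458·x^5)·Dx^3 + (-1 + 63·x^2 + 729·x^4 + 729·x^6)·Dx^4  (order 4).
h: a_k = 0, -3, 0, 0, 0, 891/20, …
ICs: h(0) = 0, h′(0) = -3, h′′(0) = 0, h′′′(0) = 0.

f: a_k = 0, 3, 0, -9, 0, 243/5, …
g: a_k = 0, -6, 0, 9, 0, -81/20, …
h₀=f+g: left-lcm gives L₀, ord ≤ 4.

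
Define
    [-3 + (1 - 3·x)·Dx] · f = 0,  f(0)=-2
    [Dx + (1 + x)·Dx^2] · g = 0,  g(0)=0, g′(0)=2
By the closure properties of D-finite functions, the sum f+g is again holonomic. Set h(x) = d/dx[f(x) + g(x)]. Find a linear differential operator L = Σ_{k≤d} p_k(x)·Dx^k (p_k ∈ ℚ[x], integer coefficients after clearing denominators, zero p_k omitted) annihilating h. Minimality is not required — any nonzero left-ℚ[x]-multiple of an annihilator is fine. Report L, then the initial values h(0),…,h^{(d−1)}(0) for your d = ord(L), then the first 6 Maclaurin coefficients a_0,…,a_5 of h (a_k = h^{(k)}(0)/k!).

L = (66 + 18·x) + (52 + 120·x + 36·x^2)·Dx + (-7 + 11·x + 27·x^2 + 9·x^3)·Dx^2  (order 2).
h: a_k = -4, -38, -160, -650, -2428, -8750, …
ICs: h(0) = -4, h′(0) = -38.

f: a_k = -2, -6, -18, -54, -162, -486, …
g: a_k = 0, 2, -1, 2/3, -1/2, 2/5, …
f+g: L₀ = lclm(L_f,L_g), ord ≤ 1+2.
h=h₀': d/dx-closure on L₀ ⇒ L.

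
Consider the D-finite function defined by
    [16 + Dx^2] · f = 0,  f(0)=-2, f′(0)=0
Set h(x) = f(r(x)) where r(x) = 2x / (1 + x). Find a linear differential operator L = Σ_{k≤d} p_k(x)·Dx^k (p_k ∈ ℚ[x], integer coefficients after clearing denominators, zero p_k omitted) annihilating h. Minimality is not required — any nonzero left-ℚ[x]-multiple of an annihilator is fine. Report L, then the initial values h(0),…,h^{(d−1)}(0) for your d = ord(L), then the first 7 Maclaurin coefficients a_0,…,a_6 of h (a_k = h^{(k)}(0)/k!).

L = 64 + (2 + 6·x + 6·x^2 + 2·x^3)·Dx + (1 + 4·x + 6·x^2 + 4·x^3 + x^4)·Dx^2  (order 2).
h: a_k = -2, 0, 64, -128, -448/3, 3328/3, -106432/45, …
ICs: h(0) = -2, h′(0) = 0.

f: a_k = -2, 0, 16, 0, -64/3, 0, 512/45, …
Substitute x→r, Dx→(1/r')Dx; clear ⇒ L₀.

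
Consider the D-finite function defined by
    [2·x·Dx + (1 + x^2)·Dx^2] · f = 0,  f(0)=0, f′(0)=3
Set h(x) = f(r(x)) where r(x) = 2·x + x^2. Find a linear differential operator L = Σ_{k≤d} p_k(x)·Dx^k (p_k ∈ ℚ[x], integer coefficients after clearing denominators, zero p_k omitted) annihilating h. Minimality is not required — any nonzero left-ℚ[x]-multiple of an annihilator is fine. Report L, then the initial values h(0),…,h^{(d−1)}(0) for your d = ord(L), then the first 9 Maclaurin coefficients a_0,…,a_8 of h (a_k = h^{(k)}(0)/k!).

L = (-1 + 8·x + 16·x^2 + 12·x^3 + 3·x^4)·Dx + (1 + x + 4·x^2 + 8·x^3 + 5·x^4 + x^5)·Dx^2  (order 2).
h: a_k = 0, 6, 3, -8, -12, 66/5, 47, -48/7, -168, …
ICs: h(0) = 0, h′(0) = 6.

f: a_k = 0, 3, 0, -1, 0, 3/5, 0, -3/7, 0, …
L₀ from L_f via x↦r, Dx↦r'^{-1}Dx.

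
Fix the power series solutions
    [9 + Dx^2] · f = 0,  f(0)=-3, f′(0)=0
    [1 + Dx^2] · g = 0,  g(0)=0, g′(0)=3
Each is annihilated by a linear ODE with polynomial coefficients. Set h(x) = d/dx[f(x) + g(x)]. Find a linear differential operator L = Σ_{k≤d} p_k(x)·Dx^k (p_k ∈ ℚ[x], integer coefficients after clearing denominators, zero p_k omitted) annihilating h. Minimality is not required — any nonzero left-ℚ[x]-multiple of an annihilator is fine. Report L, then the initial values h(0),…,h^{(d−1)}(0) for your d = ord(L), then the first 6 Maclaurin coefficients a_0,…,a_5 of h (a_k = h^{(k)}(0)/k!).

L = 9 + 10·Dx^2 + Dx^4  (order 4).
h: a_k = 3, 27, -3/2, -81/2, 1/8, 729/40, …
ICs: h(0) = 3, h′(0) = 27, h′′(0) = -3, h′′′(0) = -243.

f: a_k = -3, 0, 27/2, 0, -81/8, 0, …
g: a_k = 0, 3, 0, -1/2, 0, 1/40, …
L₀ := lclm(L_f,L_g); ord L₀ ≤ 2+2.
Differentiate: ansatz ord ≤ ord L₀ ⇒ L.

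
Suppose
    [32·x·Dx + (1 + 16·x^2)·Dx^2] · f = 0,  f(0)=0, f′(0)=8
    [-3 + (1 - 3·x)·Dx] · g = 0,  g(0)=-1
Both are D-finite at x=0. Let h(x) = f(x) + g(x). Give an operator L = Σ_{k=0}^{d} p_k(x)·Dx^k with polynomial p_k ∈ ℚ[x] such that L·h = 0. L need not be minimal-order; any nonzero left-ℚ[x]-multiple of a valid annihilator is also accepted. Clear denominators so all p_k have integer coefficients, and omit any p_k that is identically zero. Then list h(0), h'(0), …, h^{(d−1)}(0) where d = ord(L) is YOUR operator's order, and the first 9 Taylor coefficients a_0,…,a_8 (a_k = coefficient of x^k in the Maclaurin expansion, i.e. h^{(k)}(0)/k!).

L = (96 - 1152·x - 4608·x^2)·Dx + (-43 + 96·x - 240·x^2 - 4608·x^3)·Dx^2 + (3 + 7·x + 112·x^3 - 768·x^4)·Dx^3  (order 3).
h: a_k = -1, 5, -9, -209/3, -81, 833/5, -729, -48077/7, -6561, …
ICs: h(0) = -1, h′(0) = 5, h′′(0) = -18.

f: a_k = 0, 8, 0, -128/3, 0, 2048/5, 0, -32768/7, 0, …
g: a_k = -1, -3, -9, -27, -81, -243, -729, -2187, -6561, …
h₀=f+g: left-lcm gives L₀, ord ≤ 3.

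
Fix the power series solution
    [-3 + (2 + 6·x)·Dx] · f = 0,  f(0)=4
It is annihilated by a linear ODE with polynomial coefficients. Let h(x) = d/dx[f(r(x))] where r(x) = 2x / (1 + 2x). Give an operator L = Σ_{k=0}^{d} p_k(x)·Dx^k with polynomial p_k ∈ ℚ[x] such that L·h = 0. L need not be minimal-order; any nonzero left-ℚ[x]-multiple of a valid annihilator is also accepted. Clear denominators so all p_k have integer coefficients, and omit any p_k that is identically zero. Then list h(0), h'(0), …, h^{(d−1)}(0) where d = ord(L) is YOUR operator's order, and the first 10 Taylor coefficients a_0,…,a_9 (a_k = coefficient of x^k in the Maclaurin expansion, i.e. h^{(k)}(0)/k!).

f: a_k = 4, 6, -9/2, 27/4, -405/32, 1701/64, -15309/256, 72171/512, -2814669/8192, 14073345/16384, …
Substitute x→r, Dx→(1/r')Dx; clear ⇒ L₀.
h=h₀': d/dx-closure on L₀ ⇒ L.
L = (-7 - 32·x) + (-1 - 10·x - 16·x^2)·Dx  (order 1).
h: a_k = 12, -84, 522, -3354, 45345/2, -318915/2, 4608345/4, -33903165/4, 2020675545/32, -15193591815/32, …
ICs: h(0) = 12.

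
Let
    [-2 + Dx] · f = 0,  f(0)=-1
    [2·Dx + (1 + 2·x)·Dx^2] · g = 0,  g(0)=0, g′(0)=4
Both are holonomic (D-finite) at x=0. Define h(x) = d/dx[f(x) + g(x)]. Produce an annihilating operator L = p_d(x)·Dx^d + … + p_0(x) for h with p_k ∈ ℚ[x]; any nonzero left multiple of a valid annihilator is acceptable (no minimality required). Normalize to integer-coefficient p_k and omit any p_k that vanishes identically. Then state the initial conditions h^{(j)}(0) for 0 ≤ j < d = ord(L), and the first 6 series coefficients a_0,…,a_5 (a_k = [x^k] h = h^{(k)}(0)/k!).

L = (-6 - 4·x) + (1 - 4·x - 4·x^2)·Dx + (1 + 3·x + 2·x^2)·Dx^2  (order 2).
h: a_k = 2, -12, 12, -104/3, 188/3, -1928/15, …
ICs: h(0) = 2, h′(0) = -12.

f: a_k = -1, -2, -2, -4/3, -2/3, -4/15, …
g: a_k = 0, 4, -4, 16/3, -8, 64/5, …
Weyl lclm of L_f,L_g ⇒ L₀ (ord ≤ 3).
h=h₀': d/dx-closure on L₀ ⇒ L.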